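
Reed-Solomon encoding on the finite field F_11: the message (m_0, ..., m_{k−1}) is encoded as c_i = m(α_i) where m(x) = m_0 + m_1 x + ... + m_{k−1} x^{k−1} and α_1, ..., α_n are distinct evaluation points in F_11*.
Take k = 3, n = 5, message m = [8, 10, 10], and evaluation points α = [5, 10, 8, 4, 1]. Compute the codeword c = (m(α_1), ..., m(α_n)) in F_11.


c = [0, 8, 2, 10, 6]

Message polynomial: m(x) = 8 + 10·x + 10·x^2 (mod 11).
For each evaluation point α_i, compute m(α_i) mod 11:
  α_1 = 5: Horner steps 10 → 5 → 0, so m(5) = 0.
  α_2 = 10: Horner steps 10 → 0 → 8, so m(10) = 8.
  α_3 = 8: Horner steps 10 → 2 → 2, so m(8) = 2.
  α_4 = 4: Horner steps 10 → 6 → 10, so m(4) = 10.
  α_5 = 1: Horner steps 10 → 9 → 6, so m(1) = 6.
Codeword c = [0, 8, 2, 10, 6] ∈ F_11^5.


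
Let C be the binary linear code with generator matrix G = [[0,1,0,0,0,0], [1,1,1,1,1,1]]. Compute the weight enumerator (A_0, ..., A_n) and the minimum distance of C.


Weight distribution: A_0 = 1, A_1 = 1, A_5 = 1, A_6 = 1. Minimum distance d = 1.

Enumerate all 2^2 = 4 messages m ∈ F_2^2.
For each, compute codeword c = mG in F_2^6, then tally its weight.
  m = 00 → c = 000000, weight = 0.
  m = 10 → c = 010000, weight = 1.
  m = 01 → c = 111111, weight = 6.
  m = 11 → c = 101111, weight = 5.
Tally weights:
  weight 0: 1 codewords.
  weight 1: 1 codewords.
  weight 5: 1 codewords.
  weight 6: 1 codewords.
Minimum distance d = smallest w > 0 with A_w > 0 = 1.
Sanity: Σ A_w = 4 = 2^2 = 4 ✓.


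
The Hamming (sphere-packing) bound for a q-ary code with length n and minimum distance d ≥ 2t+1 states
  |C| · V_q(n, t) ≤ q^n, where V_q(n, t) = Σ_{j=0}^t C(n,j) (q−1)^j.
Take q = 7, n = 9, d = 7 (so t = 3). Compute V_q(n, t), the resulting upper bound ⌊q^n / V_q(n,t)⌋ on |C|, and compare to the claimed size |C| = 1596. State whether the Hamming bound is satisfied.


V_q(n, t) = 19495, q^n = 40353607, Hamming bound = 2069, |C| = 1596 ≤ bound (satisfied).

Step 1: Compute V_q(n, t) = Σ_{j=0}^3 C(n, j) (q−1)^j.
  j = 0: C(9,0)·(6)^0 = 1·1 = 1.
  j = 1: C(9,1)·(6)^1 = 9·6 = 54.
  j = 2: C(9,2)·(6)^2 = 36·36 = 1296.
  j = 3: C(9,3)·(6)^3 = 84·216 = 18144.
  V_q(n, t) = 1 + 54 + 1296 + 18144 = 19495.
Step 2: q^n = 7^9 = 40353607.
Step 3: Hamming bound ⌊q^n / V_q(n,t)⌋ = ⌊40353607/19495⌋ = 2069.
Step 4: Compare |C| = 1596 to 2069: satisfied.
The claimed |C| lies below the Hamming bound.


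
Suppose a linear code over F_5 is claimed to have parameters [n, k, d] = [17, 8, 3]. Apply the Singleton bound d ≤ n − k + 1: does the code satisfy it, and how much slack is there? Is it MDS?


Singleton RHS = n − k + 1 = 10, slack = 7, bound satisfied, not MDS.

Singleton bound: d ≤ n − k + 1.
Here n = 17, k = 8, so n − k + 1 = 10.
Given d = 3, check d ≤ 10: YES.
Slack = (n − k + 1) − d = 7.
The code is NOT MDS (slack = 7 > 0).
Description: the claimed parameters are [17, 8, 3]_5; such a code would be non-MDS.


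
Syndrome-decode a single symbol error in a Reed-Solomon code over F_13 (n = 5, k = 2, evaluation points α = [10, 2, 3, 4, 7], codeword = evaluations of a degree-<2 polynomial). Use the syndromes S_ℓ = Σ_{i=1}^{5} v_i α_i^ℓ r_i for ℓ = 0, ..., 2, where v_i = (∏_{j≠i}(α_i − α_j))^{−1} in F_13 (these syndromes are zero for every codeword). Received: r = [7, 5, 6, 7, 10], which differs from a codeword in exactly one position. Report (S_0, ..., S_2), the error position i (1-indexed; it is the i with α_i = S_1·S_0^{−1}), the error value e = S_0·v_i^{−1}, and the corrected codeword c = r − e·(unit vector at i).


S = (1, 10, 9), error at position 1, error magnitude e = 7, c = [0, 5, 6, 7, 10].

Step 1: column multipliers v_i = (∏_{j≠i}(α_i − α_j))^{−1} mod 13.
  i = 1 (α = 10): (10−2)(10−3)(10−4)(10−7) = 8·7·6·3 = 1008 ≡ 7, so v_1 = 7^{−1} = 2 (mod 13).
  i = 2 (α = 2): (2−10)(2−3)(2−4)(2−7) = (−8)·(−1)·(−2)·(−5) = 80 ≡ 2, so v_2 = 2^{−1} = 7 (mod 13).
  i = 3 (α = 3): (3−10)(3−2)(3−4)(3−7) = (−7)·1·(−1)·(−4) = −28 ≡ 11, so v_3 = 11^{−1} = 6 (mod 13).
  i = 4 (α = 4): (4−10)(4−2)(4−3)(4−7) = (−6)·2·1·(−3) = 36 ≡ 10, so v_4 = 10^{−1} = 4 (mod 13).
  i = 5 (α = 7): (7−10)(7−2)(7−3)(7−4) = (−3)·5·4·3 = −180 ≡ 2, so v_5 = 2^{−1} = 7 (mod 13).
  v = [2, 7, 6, 4, 7].
Step 2: syndromes of r = [7, 5, 6, 7, 10] (all sums mod 13).
  S_0 = Σ v_i r_i = 2·7 + 7·5 + 6·6 + 4·7 + 7·10 = 183 ≡ 1.
  S_1 = Σ v_i α_i r_i = 2·10·7 + 7·2·5 + 6·3·6 + 4·4·7 + 7·7·10 = 920 ≡ 10.
  α_i^2 mod 13 = [9, 4, 9, 3, 10].
  S_2 = Σ v_i α_i^2 r_i = 2·9·7 + 7·4·5 + 6·9·6 + 4·3·7 + 7·10·10 = 1374 ≡ 9.
  S = (1, 10, 9) ≠ 0, so r is not a codeword (an error is present).
Step 3: locate the error. For a single error e at position i, S_ℓ = v_i·e·α_i^ℓ, so α_err = S_1/S_0.
  S_0^{−1} = 1^{−1} = 1 (mod 13), so α_err = 10·1 = 10 ≡ 10 = α_1. Error position i = 1.
  Consistency check: S_2/S_1 = 9·4 = 36 ≡ 10 = α_err ✓ (single-error assumption holds).
Step 4: error magnitude e = S_0/v_1 = S_0·∏_{j≠1}(α_1 − α_j) = 1·7 = 7 ≡ 7 (mod 13).
Step 5: correct position 1: c_1 = r_1 − e = 7 − 7 ≡ 0 (mod 13). Hence c = [0, 5, 6, 7, 10].
  Check: interpolating c through the α_i gives m(x) = 3 + 1·x (degree < 2) with m(α_i) = c_i for every i, so c is indeed a codeword.


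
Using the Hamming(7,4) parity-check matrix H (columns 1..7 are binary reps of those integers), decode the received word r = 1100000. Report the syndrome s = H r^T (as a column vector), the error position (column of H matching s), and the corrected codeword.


s = (0, 1, 1)^T, error position = 3, corrected codeword c = 1110000

Compute s = H r^T mod 2 one row at a time:
  s_1 = 0 + 0 + 0 + 0 = 0 ≡ 0 (mod 2).
  s_2 = 1 + 0 + 0 + 0 = 1 ≡ 1 (mod 2).
  s_3 = 1 + 0 + 0 + 0 = 1 ≡ 1 (mod 2).
s = (0, 1, 1)^T — this equals column 3 of H (binary 011), so error is at position 3.
Correct: flip bit 3 of r = 1100000 to get c = 1110000.


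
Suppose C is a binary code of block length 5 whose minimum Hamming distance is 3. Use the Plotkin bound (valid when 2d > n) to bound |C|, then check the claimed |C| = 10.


Plotkin bound M ≤ 6; given |C| = 10 > bound (violated).

Check applicability: 2d = 6, n = 5.
2d − n = 1 > 0, so Plotkin applies.
Compute d/(2d−n) = 3/1 ≈ 3.0000.
⌊d/(2d−n)⌋ = 3.
Plotkin bound: M ≤ 2·3 = 6.
Given |C| = 10, check: VIOLATED.
This |C| is above the Plotkin bound, so no binary code with n = 5, d = 3 and 10 codewords exists.


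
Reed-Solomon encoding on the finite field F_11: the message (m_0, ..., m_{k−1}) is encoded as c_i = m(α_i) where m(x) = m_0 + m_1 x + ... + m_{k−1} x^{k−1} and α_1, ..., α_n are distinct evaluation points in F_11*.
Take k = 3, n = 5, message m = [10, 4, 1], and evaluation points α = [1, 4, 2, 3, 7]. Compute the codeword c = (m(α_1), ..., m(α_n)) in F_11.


c = [4, 9, 0, 9, 10]

Message polynomial: m(x) = 10 + 4·x + 1·x^2 (mod 11).
For each evaluation point α_i, compute m(α_i) mod 11:
  α_1 = 1: Horner steps 1 → 5 → 4, so m(1) = 4.
  α_2 = 4: Horner steps 1 → 8 → 9, so m(4) = 9.
  α_3 = 2: Horner steps 1 → 6 → 0, so m(2) = 0.
  α_4 = 3: Horner steps 1 → 7 → 9, so m(3) = 9.
  α_5 = 7: Horner steps 1 → 0 → 10, so m(7) = 10.
Codeword c = [4, 9, 0, 9, 10] ∈ F_11^5.


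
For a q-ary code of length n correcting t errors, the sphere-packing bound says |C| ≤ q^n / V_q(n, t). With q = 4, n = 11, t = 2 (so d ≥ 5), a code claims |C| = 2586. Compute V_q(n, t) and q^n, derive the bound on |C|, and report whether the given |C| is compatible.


V_q(n, t) = 529, q^n = 4194304, Hamming bound = 7928, |C| = 2586 ≤ bound (satisfied).

Step 1: Compute V_q(n, t) = Σ_{j=0}^2 C(n, j) (q−1)^j.
  j = 0: C(11,0)·(3)^0 = 1·1 = 1.
  j = 1: C(11,1)·(3)^1 = 11·3 = 33.
  j = 2: C(11,2)·(3)^2 = 55·9 = 495.
  V_q(n, t) = 1 + 33 + 495 = 529.
Step 2: q^n = 4^11 = 4194304.
Step 3: Hamming bound ⌊q^n / V_q(n,t)⌋ = ⌊4194304/529⌋ = 7928.
Step 4: Compare |C| = 2586 to 7928: satisfied.
The claimed |C| lies below the Hamming bound.


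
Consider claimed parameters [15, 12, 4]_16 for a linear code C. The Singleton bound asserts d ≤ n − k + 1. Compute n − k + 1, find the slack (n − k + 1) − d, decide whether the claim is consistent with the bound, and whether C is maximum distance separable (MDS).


Singleton RHS = n − k + 1 = 4, slack = 0, bound satisfied, MDS.

Singleton bound: d ≤ n − k + 1.
Here n = 15, k = 12, so n − k + 1 = 4.
Given d = 4, check d ≤ 4: YES.
Slack = (n − k + 1) − d = 0.
The code is MDS (slack = 0).
Description: the claimed parameters are [15, 12, 4]_16; such a code would be MDS (meets Singleton bound).


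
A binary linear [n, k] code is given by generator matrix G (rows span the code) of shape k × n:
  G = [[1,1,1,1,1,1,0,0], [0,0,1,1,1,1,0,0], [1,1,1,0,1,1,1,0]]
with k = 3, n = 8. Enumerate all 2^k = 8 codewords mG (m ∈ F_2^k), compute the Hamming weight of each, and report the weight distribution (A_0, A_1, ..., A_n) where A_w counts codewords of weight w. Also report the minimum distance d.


Weight distribution: A_0 = 1, A_2 = 2, A_4 = 3, A_6 = 2. Minimum distance d = 2.

Enumerate all 2^3 = 8 messages m ∈ F_2^3.
For each, compute codeword c = mG in F_2^8, then tally its weight.
  m = 000 → c = 00000000, weight = 0.
  m = 100 → c = 11111100, weight = 6.
  m = 010 → c = 00111100, weight = 4.
  m = 110 → c = 11000000, weight = 2.
  m = 001 → c = 11101110, weight = 6.
  m = 101 → c = 00010010, weight = 2.
  m = 011 → c = 11010010, weight = 4.
  m = 111 → c = 00101110, weight = 4.
Tally weights:
  weight 0: 1 codewords.
  weight 2: 2 codewords.
  weight 4: 3 codewords.
  weight 6: 2 codewords.
Minimum distance d = smallest w > 0 with A_w > 0 = 2.
Sanity: Σ A_w = 8 = 2^3 = 8 ✓.


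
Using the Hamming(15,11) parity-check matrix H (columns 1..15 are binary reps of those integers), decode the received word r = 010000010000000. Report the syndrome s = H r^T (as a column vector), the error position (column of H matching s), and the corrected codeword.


s = (1, 0, 1, 0)^T, error position = 10, corrected codeword c = 010000010100000

Compute s = H r^T mod 2 one row at a time:
  s_1 = 1 + 0 + 0 + 0 + 0 + 0 + 0 + 0 = 1 ≡ 1 (mod 2).
  s_2 = 0 + 0 + 0 + 0 + 0 + 0 + 0 + 0 = 0 ≡ 0 (mod 2).
  s_3 = 1 + 0 + 0 + 0 + 0 + 0 + 0 + 0 = 1 ≡ 1 (mod 2).
  s_4 = 0 + 0 + 0 + 0 + 0 + 0 + 0 + 0 = 0 ≡ 0 (mod 2).
s = (1, 0, 1, 0)^T — this equals column 10 of H (binary 1010), so error is at position 10.
Correct: flip bit 10 of r = 010000010000000 to get c = 010000010100000.


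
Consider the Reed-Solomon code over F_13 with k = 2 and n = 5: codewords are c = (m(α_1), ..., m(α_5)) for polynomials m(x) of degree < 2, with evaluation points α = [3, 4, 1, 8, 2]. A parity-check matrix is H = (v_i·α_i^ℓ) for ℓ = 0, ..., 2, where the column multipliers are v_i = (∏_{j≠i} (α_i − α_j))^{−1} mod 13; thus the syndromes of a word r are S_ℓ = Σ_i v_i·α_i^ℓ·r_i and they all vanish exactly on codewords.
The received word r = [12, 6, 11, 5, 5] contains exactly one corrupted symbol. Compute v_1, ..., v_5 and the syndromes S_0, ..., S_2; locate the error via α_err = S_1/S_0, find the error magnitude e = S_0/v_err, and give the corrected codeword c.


S = (11, 10, 2), error at position 4, error magnitude e = 10, c = [12, 6, 11, 8, 5].

Step 1: column multipliers v_i = (∏_{j≠i}(α_i − α_j))^{−1} mod 13.
  i = 1 (α = 3): (3−4)(3−1)(3−8)(3−2) = (−1)·2·(−5)·1 = 10 ≡ 10, so v_1 = 10^{−1} = 4 (mod 13).
  i = 2 (α = 4): (4−3)(4−1)(4−8)(4−2) = 1·3·(−4)·2 = −24 ≡ 2, so v_2 = 2^{−1} = 7 (mod 13).
  i = 3 (α = 1): (1−3)(1−4)(1−8)(1−2) = (−2)·(−3)·(−7)·(−1) = 42 ≡ 3, so v_3 = 3^{−1} = 9 (mod 13).
  i = 4 (α = 8): (8−3)(8−4)(8−1)(8−2) = 5·4·7·6 = 840 ≡ 8, so v_4 = 8^{−1} = 5 (mod 13).
  i = 5 (α = 2): (2−3)(2−4)(2−1)(2−8) = (−1)·(−2)·1·(−6) = −12 ≡ 1, so v_5 = 1^{−1} = 1 (mod 13).
  v = [4, 7, 9, 5, 1].
Step 2: syndromes of r = [12, 6, 11, 5, 5] (all sums mod 13).
  S_0 = Σ v_i r_i = 4·12 + 7·6 + 9·11 + 5·5 + 1·5 = 219 ≡ 11.
  S_1 = Σ v_i α_i r_i = 4·3·12 + 7·4·6 + 9·1·11 + 5·8·5 + 1·2·5 = 621 ≡ 10.
  α_i^2 mod 13 = [9, 3, 1, 12, 4].
  S_2 = Σ v_i α_i^2 r_i = 4·9·12 + 7·3·6 + 9·1·11 + 5·12·5 + 1·4·5 = 977 ≡ 2.
  S = (11, 10, 2) ≠ 0, so r is not a codeword (an error is present).
Step 3: locate the error. For a single error e at position i, S_ℓ = v_i·e·α_i^ℓ, so α_err = S_1/S_0.
  S_0^{−1} = 11^{−1} = 6 (mod 13), so α_err = 10·6 = 60 ≡ 8 = α_4. Error position i = 4.
  Consistency check: S_2/S_1 = 2·4 = 8 ≡ 8 = α_err ✓ (single-error assumption holds).
Step 4: error magnitude e = S_0/v_4 = S_0·∏_{j≠4}(α_4 − α_j) = 11·8 = 88 ≡ 10 (mod 13).
Step 5: correct position 4: c_4 = r_4 − e = 5 − 10 ≡ 8 (mod 13). Hence c = [12, 6, 11, 8, 5].
  Check: interpolating c through the α_i gives m(x) = 4 + 7·x (degree < 2) with m(α_i) = c_i for every i, so c is indeed a codeword.


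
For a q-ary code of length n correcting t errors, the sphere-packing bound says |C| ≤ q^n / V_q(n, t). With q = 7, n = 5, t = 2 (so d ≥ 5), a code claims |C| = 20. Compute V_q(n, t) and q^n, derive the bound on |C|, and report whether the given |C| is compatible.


V_q(n, t) = 391, q^n = 16807, Hamming bound = 42, |C| = 20 ≤ bound (satisfied).

Step 1: Compute V_q(n, t) = Σ_{j=0}^2 C(n, j) (q−1)^j.
  j = 0: C(5,0)·(6)^0 = 1·1 = 1.
  j = 1: C(5,1)·(6)^1 = 5·6 = 30.
  j = 2: C(5,2)·(6)^2 = 10·36 = 360.
  V_q(n, t) = 1 + 30 + 360 = 391.
Step 2: q^n = 7^5 = 16807.
Step 3: Hamming bound ⌊q^n / V_q(n,t)⌋ = ⌊16807/391⌋ = 42.
Step 4: Compare |C| = 20 to 42: satisfied.
The claimed |C| lies below the Hamming bound.


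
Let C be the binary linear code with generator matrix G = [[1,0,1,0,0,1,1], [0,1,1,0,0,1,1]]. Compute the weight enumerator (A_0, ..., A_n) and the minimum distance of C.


Weight distribution: A_0 = 1, A_2 = 1, A_4 = 2. Minimum distance d = 2.

Enumerate all 2^2 = 4 messages m ∈ F_2^2.
For each, compute codeword c = mG in F_2^7, then tally its weight.
  m = 00 → c = 0000000, weight = 0.
  m = 10 → c = 1010011, weight = 4.
  m = 01 → c = 0110011, weight = 4.
  m = 11 → c = 1100000, weight = 2.
Tally weights:
  weight 0: 1 codewords.
  weight 2: 1 codewords.
  weight 4: 2 codewords.
Minimum distance d = smallest w > 0 with A_w > 0 = 2.
Sanity: Σ A_w = 4 = 2^2 = 4 ✓.


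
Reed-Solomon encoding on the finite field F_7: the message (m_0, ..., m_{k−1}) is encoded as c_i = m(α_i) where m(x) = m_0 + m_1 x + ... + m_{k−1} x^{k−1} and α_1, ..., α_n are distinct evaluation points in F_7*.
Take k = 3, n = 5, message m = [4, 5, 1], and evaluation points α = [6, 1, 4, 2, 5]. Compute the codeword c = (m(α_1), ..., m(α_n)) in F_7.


c = [0, 3, 5, 4, 5]

Message polynomial: m(x) = 4 + 5·x + 1·x^2 (mod 7).
For each evaluation point α_i, compute m(α_i) mod 7:
  α_1 = 6: Horner steps 1 → 4 → 0, so m(6) = 0.
  α_2 = 1: Horner steps 1 → 6 → 3, so m(1) = 3.
  α_3 = 4: Horner steps 1 → 2 → 5, so m(4) = 5.
  α_4 = 2: Horner steps 1 → 0 → 4, so m(2) = 4.
  α_5 = 5: Horner steps 1 → 3 → 5, so m(5) = 5.
Codeword c = [0, 3, 5, 4, 5] ∈ F_7^5.


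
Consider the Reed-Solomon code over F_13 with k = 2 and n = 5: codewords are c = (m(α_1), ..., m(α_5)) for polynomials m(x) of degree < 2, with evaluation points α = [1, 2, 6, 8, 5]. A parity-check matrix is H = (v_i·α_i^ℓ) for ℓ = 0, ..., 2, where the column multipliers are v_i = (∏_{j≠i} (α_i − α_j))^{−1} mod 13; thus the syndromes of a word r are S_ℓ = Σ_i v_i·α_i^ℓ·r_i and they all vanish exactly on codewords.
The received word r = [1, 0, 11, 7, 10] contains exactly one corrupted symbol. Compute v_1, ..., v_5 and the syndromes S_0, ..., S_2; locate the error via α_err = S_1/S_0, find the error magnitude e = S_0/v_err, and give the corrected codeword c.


S = (11, 1, 6), error at position 3, error magnitude e = 2, c = [1, 0, 9, 7, 10].

Step 1: column multipliers v_i = (∏_{j≠i}(α_i − α_j))^{−1} mod 13.
  i = 1 (α = 1): (1−2)(1−6)(1−8)(1−5) = (−1)·(−5)·(−7)·(−4) = 140 ≡ 10, so v_1 = 10^{−1} = 4 (mod 13).
  i = 2 (α = 2): (2−1)(2−6)(2−8)(2−5) = 1·(−4)·(−6)·(−3) = −72 ≡ 6, so v_2 = 6^{−1} = 11 (mod 13).
  i = 3 (α = 6): (6−1)(6−2)(6−8)(6−5) = 5·4·(−2)·1 = −40 ≡ 12, so v_3 = 12^{−1} = 12 (mod 13).
  i = 4 (α = 8): (8−1)(8−2)(8−6)(8−5) = 7·6·2·3 = 252 ≡ 5, so v_4 = 5^{−1} = 8 (mod 13).
  i = 5 (α = 5): (5−1)(5−2)(5−6)(5−8) = 4·3·(−1)·(−3) = 36 ≡ 10, so v_5 = 10^{−1} = 4 (mod 13).
  v = [4, 11, 12, 8, 4].
Step 2: syndromes of r = [1, 0, 11, 7, 10] (all sums mod 13).
  S_0 = Σ v_i r_i = 4·1 + 11·0 + 12·11 + 8·7 + 4·10 = 232 ≡ 11.
  S_1 = Σ v_i α_i r_i = 4·1·1 + 11·2·0 + 12·6·11 + 8·8·7 + 4·5·10 = 1444 ≡ 1.
  α_i^2 mod 13 = [1, 4, 10, 12, 12].
  S_2 = Σ v_i α_i^2 r_i = 4·1·1 + 11·4·0 + 12·10·11 + 8·12·7 + 4·12·10 = 2476 ≡ 6.
  S = (11, 1, 6) ≠ 0, so r is not a codeword (an error is present).
Step 3: locate the error. For a single error e at position i, S_ℓ = v_i·e·α_i^ℓ, so α_err = S_1/S_0.
  S_0^{−1} = 11^{−1} = 6 (mod 13), so α_err = 1·6 = 6 ≡ 6 = α_3. Error position i = 3.
  Consistency check: S_2/S_1 = 6·1 = 6 ≡ 6 = α_err ✓ (single-error assumption holds).
Step 4: error magnitude e = S_0/v_3 = S_0·∏_{j≠3}(α_3 − α_j) = 11·12 = 132 ≡ 2 (mod 13).
Step 5: correct position 3: c_3 = r_3 − e = 11 − 2 ≡ 9 (mod 13). Hence c = [1, 0, 9, 7, 10].
  Check: interpolating c through the α_i gives m(x) = 2 + 12·x (degree < 2) with m(α_i) = c_i for every i, so c is indeed a codeword.


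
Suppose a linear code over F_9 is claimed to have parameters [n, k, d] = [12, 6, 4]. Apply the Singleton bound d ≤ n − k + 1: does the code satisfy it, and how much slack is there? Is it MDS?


Singleton RHS = n − k + 1 = 7, slack = 3, bound satisfied, not MDS.

Singleton bound: d ≤ n − k + 1.
Here n = 12, k = 6, so n − k + 1 = 7.
Given d = 4, check d ≤ 7: YES.
Slack = (n − k + 1) − d = 3.
The code is NOT MDS (slack = 3 > 0).
Description: the claimed parameters are [12, 6, 4]_9; such a code would be non-MDS.


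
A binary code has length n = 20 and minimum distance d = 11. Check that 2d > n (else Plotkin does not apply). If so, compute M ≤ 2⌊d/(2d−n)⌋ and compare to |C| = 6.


Plotkin bound M ≤ 10; given |C| = 6 ≤ bound (satisfied).

Check applicability: 2d = 22, n = 20.
2d − n = 2 > 0, so Plotkin applies.
Compute d/(2d−n) = 11/2 ≈ 5.5000.
⌊d/(2d−n)⌋ = 5.
Plotkin bound: M ≤ 2·5 = 10.
Given |C| = 6, check: satisfied.
This |C| is below the Plotkin bound.


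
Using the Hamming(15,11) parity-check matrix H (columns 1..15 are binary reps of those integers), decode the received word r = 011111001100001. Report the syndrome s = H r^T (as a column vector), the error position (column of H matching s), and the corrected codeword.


s = (1, 0, 1, 0)^T, error position = 10, corrected codeword c = 011111001000001

Compute s = H r^T mod 2 one row at a time:
  s_1 = 0 + 1 + 1 + 0 + 0 + 0 + 0 + 1 = 3 ≡ 1 (mod 2).
  s_2 = 1 + 1 + 1 + 0 + 0 + 0 + 0 + 1 = 4 ≡ 0 (mod 2).
  s_3 = 1 + 1 + 1 + 0 + 1 + 0 + 0 + 1 = 5 ≡ 1 (mod 2).
  s_4 = 0 + 1 + 1 + 0 + 1 + 0 + 0 + 1 = 4 ≡ 0 (mod 2).
s = (1, 0, 1, 0)^T — this equals column 10 of H (binary 1010), so error is at position 10.
Correct: flip bit 10 of r = 011111001100001 to get c = 011111001000001.


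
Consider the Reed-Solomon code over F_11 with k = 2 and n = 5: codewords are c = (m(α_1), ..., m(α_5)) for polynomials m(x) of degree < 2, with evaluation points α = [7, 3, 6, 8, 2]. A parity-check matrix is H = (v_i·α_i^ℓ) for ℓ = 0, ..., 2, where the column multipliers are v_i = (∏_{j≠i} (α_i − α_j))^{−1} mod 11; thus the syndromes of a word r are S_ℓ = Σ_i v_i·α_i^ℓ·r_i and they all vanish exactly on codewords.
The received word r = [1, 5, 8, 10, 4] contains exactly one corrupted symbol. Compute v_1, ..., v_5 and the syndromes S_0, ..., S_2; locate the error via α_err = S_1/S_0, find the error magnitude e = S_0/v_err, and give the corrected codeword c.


S = (7, 5, 2), error at position 1, error magnitude e = 3, c = [9, 5, 8, 10, 4].

Step 1: column multipliers v_i = (∏_{j≠i}(α_i − α_j))^{−1} mod 11.
  i = 1 (α = 7): (7−3)(7−6)(7−8)(7−2) = 4·1·(−1)·5 = −20 ≡ 2, so v_1 = 2^{−1} = 6 (mod 11).
  i = 2 (α = 3): (3−7)(3−6)(3−8)(3−2) = (−4)·(−3)·(−5)·1 = −60 ≡ 6, so v_2 = 6^{−1} = 2 (mod 11).
  i = 3 (α = 6): (6−7)(6−3)(6−8)(6−2) = (−1)·3·(−2)·4 = 24 ≡ 2, so v_3 = 2^{−1} = 6 (mod 11).
  i = 4 (α = 8): (8−7)(8−3)(8−6)(8−2) = 1·5·2·6 = 60 ≡ 5, so v_4 = 5^{−1} = 9 (mod 11).
  i = 5 (α = 2): (2−7)(2−3)(2−6)(2−8) = (−5)·(−1)·(−4)·(−6) = 120 ≡ 10, so v_5 = 10^{−1} = 10 (mod 11).
  v = [6, 2, 6, 9, 10].
Step 2: syndromes of r = [1, 5, 8, 10, 4] (all sums mod 11).
  S_0 = Σ v_i r_i = 6·1 + 2·5 + 6·8 + 9·10 + 10·4 = 194 ≡ 7.
  S_1 = Σ v_i α_i r_i = 6·7·1 + 2·3·5 + 6·6·8 + 9·8·10 + 10·2·4 = 1160 ≡ 5.
  α_i^2 mod 11 = [5, 9, 3, 9, 4].
  S_2 = Σ v_i α_i^2 r_i = 6·5·1 + 2·9·5 + 6·3·8 + 9·9·10 + 10·4·4 = 1234 ≡ 2.
  S = (7, 5, 2) ≠ 0, so r is not a codeword (an error is present).
Step 3: locate the error. For a single error e at position i, S_ℓ = v_i·e·α_i^ℓ, so α_err = S_1/S_0.
  S_0^{−1} = 7^{−1} = 8 (mod 11), so α_err = 5·8 = 40 ≡ 7 = α_1. Error position i = 1.
  Consistency check: S_2/S_1 = 2·9 = 18 ≡ 7 = α_err ✓ (single-error assumption holds).
Step 4: error magnitude e = S_0/v_1 = S_0·∏_{j≠1}(α_1 − α_j) = 7·2 = 14 ≡ 3 (mod 11).
Step 5: correct position 1: c_1 = r_1 − e = 1 − 3 ≡ 9 (mod 11). Hence c = [9, 5, 8, 10, 4].
  Check: interpolating c through the α_i gives m(x) = 2 + 1·x (degree < 2) with m(α_i) = c_i for every i, so c is indeed a codeword.


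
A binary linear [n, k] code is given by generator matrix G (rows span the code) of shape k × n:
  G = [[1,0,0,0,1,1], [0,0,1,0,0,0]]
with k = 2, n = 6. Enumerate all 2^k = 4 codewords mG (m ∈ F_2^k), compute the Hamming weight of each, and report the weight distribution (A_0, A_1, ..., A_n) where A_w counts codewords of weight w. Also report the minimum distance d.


Weight distribution: A_0 = 1, A_1 = 1, A_3 = 1, A_4 = 1. Minimum distance d = 1.

Enumerate all 2^2 = 4 messages m ∈ F_2^2.
For each, compute codeword c = mG in F_2^6, then tally its weight.
  m = 00 → c = 000000, weight = 0.
  m = 10 → c = 100011, weight = 3.
  m = 01 → c = 001000, weight = 1.
  m = 11 → c = 101011, weight = 4.
Tally weights:
  weight 0: 1 codewords.
  weight 1: 1 codewords.
  weight 3: 1 codewords.
  weight 4: 1 codewords.
Minimum distance d = smallest w > 0 with A_w > 0 = 1.
Sanity: Σ A_w = 4 = 2^2 = 4 ✓.


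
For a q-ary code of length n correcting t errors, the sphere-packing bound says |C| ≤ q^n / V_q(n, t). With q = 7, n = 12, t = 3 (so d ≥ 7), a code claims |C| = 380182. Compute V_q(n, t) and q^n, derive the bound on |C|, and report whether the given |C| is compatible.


V_q(n, t) = 49969, q^n = 13841287201, Hamming bound = 276997, |C| = 380182 > bound (violated).

Step 1: Compute V_q(n, t) = Σ_{j=0}^3 C(n, j) (q−1)^j.
  j = 0: C(12,0)·(6)^0 = 1·1 = 1.
  j = 1: C(12,1)·(6)^1 = 12·6 = 72.
  j = 2: C(12,2)·(6)^2 = 66·36 = 2376.
  j = 3: C(12,3)·(6)^3 = 220·216 = 47520.
  V_q(n, t) = 1 + 72 + 2376 + 47520 = 49969.
Step 2: q^n = 7^12 = 13841287201.
Step 3: Hamming bound ⌊q^n / V_q(n,t)⌋ = ⌊13841287201/49969⌋ = 276997.
Step 4: Compare |C| = 380182 to 276997: violated.
The claimed |C| lies above the Hamming bound, so no 7-ary code of length 12 with d ≥ 7 can have 380182 codewords.


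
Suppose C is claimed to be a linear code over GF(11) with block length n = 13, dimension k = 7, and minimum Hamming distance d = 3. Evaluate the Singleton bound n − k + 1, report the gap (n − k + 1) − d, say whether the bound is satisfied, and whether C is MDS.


Singleton RHS = n − k + 1 = 7, slack = 4, bound satisfied, not MDS.

Singleton bound: d ≤ n − k + 1.
Here n = 13, k = 7, so n − k + 1 = 7.
Given d = 3, check d ≤ 7: YES.
Slack = (n − k + 1) − d = 4.
The code is NOT MDS (slack = 4 > 0).
Description: the claimed parameters are [13, 7, 3]_11; such a code would be non-MDS.


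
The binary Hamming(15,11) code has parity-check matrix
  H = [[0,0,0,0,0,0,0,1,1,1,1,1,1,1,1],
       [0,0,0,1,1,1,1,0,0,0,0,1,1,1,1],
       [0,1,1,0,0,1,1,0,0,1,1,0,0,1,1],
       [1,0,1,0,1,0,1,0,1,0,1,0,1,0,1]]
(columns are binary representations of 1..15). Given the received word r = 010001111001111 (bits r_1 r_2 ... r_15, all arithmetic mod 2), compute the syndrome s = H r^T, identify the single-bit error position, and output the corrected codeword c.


s = (0, 0, 1, 0)^T, error position = 2, corrected codeword c = 000001111001111

Compute s = H r^T mod 2 one row at a time:
  s_1 = 1 + 1 + 0 + 0 + 1 + 1 + 1 + 1 = 6 ≡ 0 (mod 2).
  s_2 = 0 + 0 + 1 + 1 + 1 + 1 + 1 + 1 = 6 ≡ 0 (mod 2).
  s_3 = 1 + 0 + 1 + 1 + 0 + 0 + 1 + 1 = 5 ≡ 1 (mod 2).
  s_4 = 0 + 0 + 0 + 1 + 1 + 0 + 1 + 1 = 4 ≡ 0 (mod 2).
s = (0, 0, 1, 0)^T — this equals column 2 of H (binary 0010), so error is at position 2.
Correct: flip bit 2 of r = 010001111001111 to get c = 000001111001111.


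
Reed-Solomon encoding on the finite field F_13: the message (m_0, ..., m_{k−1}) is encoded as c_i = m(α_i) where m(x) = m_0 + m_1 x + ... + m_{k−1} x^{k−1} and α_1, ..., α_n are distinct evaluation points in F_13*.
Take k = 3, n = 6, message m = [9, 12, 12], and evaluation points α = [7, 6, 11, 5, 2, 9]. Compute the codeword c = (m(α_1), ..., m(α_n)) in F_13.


c = [5, 6, 7, 5, 3, 10]

Message polynomial: m(x) = 9 + 12·x + 12·x^2 (mod 13).
For each evaluation point α_i, compute m(α_i) mod 13:
  α_1 = 7: Horner steps 12 → 5 → 5, so m(7) = 5.
  α_2 = 6: Horner steps 12 → 6 → 6, so m(6) = 6.
  α_3 = 11: Horner steps 12 → 1 → 7, so m(11) = 7.
  α_4 = 5: Horner steps 12 → 7 → 5, so m(5) = 5.
  α_5 = 2: Horner steps 12 → 10 → 3, so m(2) = 3.
  α_6 = 9: Horner steps 12 → 3 → 10, so m(9) = 10.
Codeword c = [5, 6, 7, 5, 3, 10] ∈ F_13^6.


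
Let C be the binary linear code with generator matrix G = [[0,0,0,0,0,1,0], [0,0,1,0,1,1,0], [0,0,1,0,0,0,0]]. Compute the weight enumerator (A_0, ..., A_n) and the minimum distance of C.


Weight distribution: A_0 = 1, A_1 = 3, A_2 = 3, A_3 = 1. Minimum distance d = 1.

Enumerate all 2^3 = 8 messages m ∈ F_2^3.
For each, compute codeword c = mG in F_2^7, then tally its weight.
  m = 000 → c = 0000000, weight = 0.
  m = 100 → c = 0000010, weight = 1.
  m = 010 → c = 0010110, weight = 3.
  m = 110 → c = 0010100, weight = 2.
  m = 001 → c = 0010000, weight = 1.
  m = 101 → c = 0010010, weight = 2.
  m = 011 → c = 0000110, weight = 2.
  m = 111 → c = 0000100, weight = 1.
Tally weights:
  weight 0: 1 codewords.
  weight 1: 3 codewords.
  weight 2: 3 codewords.
  weight 3: 1 codewords.
Minimum distance d = smallest w > 0 with A_w > 0 = 1.
Sanity: Σ A_w = 8 = 2^3 = 8 ✓.


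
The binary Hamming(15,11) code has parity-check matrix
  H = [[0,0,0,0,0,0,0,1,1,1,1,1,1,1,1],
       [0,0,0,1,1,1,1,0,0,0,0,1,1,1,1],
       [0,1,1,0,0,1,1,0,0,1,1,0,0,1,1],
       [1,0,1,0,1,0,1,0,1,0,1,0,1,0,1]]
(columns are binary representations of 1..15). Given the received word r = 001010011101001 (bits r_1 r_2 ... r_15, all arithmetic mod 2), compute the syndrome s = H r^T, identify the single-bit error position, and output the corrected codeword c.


s = (1, 1, 1, 0)^T, error position = 14, corrected codeword c = 001010011101011

Compute s = H r^T mod 2 one row at a time:
  s_1 = 1 + 1 + 1 + 0 + 1 + 0 + 0 + 1 = 5 ≡ 1 (mod 2).
  s_2 = 0 + 1 + 0 + 0 + 1 + 0 + 0 + 1 = 3 ≡ 1 (mod 2).
  s_3 = 0 + 1 + 0 + 0 + 1 + 0 + 0 + 1 = 3 ≡ 1 (mod 2).
  s_4 = 0 + 1 + 1 + 0 + 1 + 0 + 0 + 1 = 4 ≡ 0 (mod 2).
s = (1, 1, 1, 0)^T — this equals column 14 of H (binary 1110), so error is at position 14.
Correct: flip bit 14 of r = 001010011101001 to get c = 001010011101011.


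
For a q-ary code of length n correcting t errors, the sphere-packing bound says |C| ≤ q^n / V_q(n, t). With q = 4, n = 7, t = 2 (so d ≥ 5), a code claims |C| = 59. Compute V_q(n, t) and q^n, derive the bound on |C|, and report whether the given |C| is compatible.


V_q(n, t) = 211, q^n = 16384, Hamming bound = 77, |C| = 59 ≤ bound (satisfied).

Step 1: Compute V_q(n, t) = Σ_{j=0}^2 C(n, j) (q−1)^j.
  j = 0: C(7,0)·(3)^0 = 1·1 = 1.
  j = 1: C(7,1)·(3)^1 = 7·3 = 21.
  j = 2: C(7,2)·(3)^2 = 21·9 = 189.
  V_q(n, t) = 1 + 21 + 189 = 211.
Step 2: q^n = 4^7 = 16384.
Step 3: Hamming bound ⌊q^n / V_q(n,t)⌋ = ⌊16384/211⌋ = 77.
Step 4: Compare |C| = 59 to 77: satisfied.
The claimed |C| lies below the Hamming bound.


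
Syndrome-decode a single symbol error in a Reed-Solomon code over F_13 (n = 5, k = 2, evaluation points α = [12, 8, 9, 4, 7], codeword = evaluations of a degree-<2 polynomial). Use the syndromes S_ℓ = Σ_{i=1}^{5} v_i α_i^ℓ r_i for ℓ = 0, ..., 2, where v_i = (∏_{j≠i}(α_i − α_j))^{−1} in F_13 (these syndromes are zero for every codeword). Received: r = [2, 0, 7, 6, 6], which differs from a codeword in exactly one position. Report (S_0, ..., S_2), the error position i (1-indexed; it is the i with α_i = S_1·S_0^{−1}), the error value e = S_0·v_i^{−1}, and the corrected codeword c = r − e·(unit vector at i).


S = (5, 7, 2), error at position 4, error magnitude e = 8, c = [2, 0, 7, 11, 6].

Step 1: column multipliers v_i = (∏_{j≠i}(α_i − α_j))^{−1} mod 13.
  i = 1 (α = 12): (12−8)(12−9)(12−4)(12−7) = 4·3·8·5 = 480 ≡ 12, so v_1 = 12^{−1} = 12 (mod 13).
  i = 2 (α = 8): (8−12)(8−9)(8−4)(8−7) = (−4)·(−1)·4·1 = 16 ≡ 3, so v_2 = 3^{−1} = 9 (mod 13).
  i = 3 (α = 9): (9−12)(9−8)(9−4)(9−7) = (−3)·1·5·2 = −30 ≡ 9, so v_3 = 9^{−1} = 3 (mod 13).
  i = 4 (α = 4): (4−12)(4−8)(4−9)(4−7) = (−8)·(−4)·(−5)·(−3) = 480 ≡ 12, so v_4 = 12^{−1} = 12 (mod 13).
  i = 5 (α = 7): (7−12)(7−8)(7−9)(7−4) = (−5)·(−1)·(−2)·3 = −30 ≡ 9, so v_5 = 9^{−1} = 3 (mod 13).
  v = [12, 9, 3, 12, 3].
Step 2: syndromes of r = [2, 0, 7, 6, 6] (all sums mod 13).
  S_0 = Σ v_i r_i = 12·2 + 9·0 + 3·7 + 12·6 + 3·6 = 135 ≡ 5.
  S_1 = Σ v_i α_i r_i = 12·12·2 + 9·8·0 + 3·9·7 + 12·4·6 + 3·7·6 = 891 ≡ 7.
  α_i^2 mod 13 = [1, 12, 3, 3, 10].
  S_2 = Σ v_i α_i^2 r_i = 12·1·2 + 9·12·0 + 3·3·7 + 12·3·6 + 3·10·6 = 483 ≡ 2.
  S = (5, 7, 2) ≠ 0, so r is not a codeword (an error is present).
Step 3: locate the error. For a single error e at position i, S_ℓ = v_i·e·α_i^ℓ, so α_err = S_1/S_0.
  S_0^{−1} = 5^{−1} = 8 (mod 13), so α_err = 7·8 = 56 ≡ 4 = α_4. Error position i = 4.
  Consistency check: S_2/S_1 = 2·2 = 4 ≡ 4 = α_err ✓ (single-error assumption holds).
Step 4: error magnitude e = S_0/v_4 = S_0·∏_{j≠4}(α_4 − α_j) = 5·12 = 60 ≡ 8 (mod 13).
Step 5: correct position 4: c_4 = r_4 − e = 6 − 8 ≡ 11 (mod 13). Hence c = [2, 0, 7, 11, 6].
  Check: interpolating c through the α_i gives m(x) = 9 + 7·x (degree < 2) with m(α_i) = c_i for every i, so c is indeed a codeword.


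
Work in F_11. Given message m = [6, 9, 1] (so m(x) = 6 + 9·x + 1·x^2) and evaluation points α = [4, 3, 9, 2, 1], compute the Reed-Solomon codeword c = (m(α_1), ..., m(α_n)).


c = [3, 9, 3, 6, 5]

Message polynomial: m(x) = 6 + 9·x + 1·x^2 (mod 11).
For each evaluation point α_i, compute m(α_i) mod 11:
  α_1 = 4: Horner steps 1 → 2 → 3, so m(4) = 3.
  α_2 = 3: Horner steps 1 → 1 → 9, so m(3) = 9.
  α_3 = 9: Horner steps 1 → 7 → 3, so m(9) = 3.
  α_4 = 2: Horner steps 1 → 0 → 6, so m(2) = 6.
  α_5 = 1: Horner steps 1 → 10 → 5, so m(1) = 5.
Codeword c = [3, 9, 3, 6, 5] ∈ F_11^5.


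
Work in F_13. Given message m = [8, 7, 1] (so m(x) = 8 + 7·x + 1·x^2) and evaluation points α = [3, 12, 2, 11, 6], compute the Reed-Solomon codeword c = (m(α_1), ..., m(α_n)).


c = [12, 2, 0, 11, 8]

Message polynomial: m(x) = 8 + 7·x + 1·x^2 (mod 13).
For each evaluation point α_i, compute m(α_i) mod 13:
  α_1 = 3: Horner steps 1 → 10 → 12, so m(3) = 12.
  α_2 = 12: Horner steps 1 → 6 → 2, so m(12) = 2.
  α_3 = 2: Horner steps 1 → 9 → 0, so m(2) = 0.
  α_4 = 11: Horner steps 1 → 5 → 11, so m(11) = 11.
  α_5 = 6: Horner steps 1 → 0 → 8, so m(6) = 8.
Codeword c = [12, 2, 0, 11, 8] ∈ F_13^5.


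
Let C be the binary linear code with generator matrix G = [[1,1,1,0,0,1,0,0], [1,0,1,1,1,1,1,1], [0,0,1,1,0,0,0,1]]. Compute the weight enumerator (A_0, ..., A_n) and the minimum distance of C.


Weight distribution: A_0 = 1, A_3 = 1, A_4 = 3, A_5 = 2, A_7 = 1. Minimum distance d = 3.

Enumerate all 2^3 = 8 messages m ∈ F_2^3.
For each, compute codeword c = mG in F_2^8, then tally its weight.
  m = 000 → c = 00000000, weight = 0.
  m = 100 → c = 11100100, weight = 4.
  m = 010 → c = 10111111, weight = 7.
  m = 110 → c = 01011011, weight = 5.
  m = 001 → c = 00110001, weight = 3.
  m = 101 → c = 11010101, weight = 5.
  m = 011 → c = 10001110, weight = 4.
  m = 111 → c = 01101010, weight = 4.
Tally weights:
  weight 0: 1 codewords.
  weight 3: 1 codewords.
  weight 4: 3 codewords.
  weight 5: 2 codewords.
  weight 7: 1 codewords.
Minimum distance d = smallest w > 0 with A_w > 0 = 3.
Sanity: Σ A_w = 8 = 2^3 = 8 ✓.


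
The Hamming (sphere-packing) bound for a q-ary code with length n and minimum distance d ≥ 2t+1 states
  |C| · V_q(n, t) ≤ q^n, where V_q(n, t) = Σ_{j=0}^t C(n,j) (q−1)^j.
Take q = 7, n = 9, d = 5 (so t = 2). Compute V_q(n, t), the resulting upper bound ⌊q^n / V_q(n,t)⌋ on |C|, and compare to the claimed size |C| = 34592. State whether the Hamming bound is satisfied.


V_q(n, t) = 1351, q^n = 40353607, Hamming bound = 29869, |C| = 34592 > bound (violated).

Step 1: Compute V_q(n, t) = Σ_{j=0}^2 C(n, j) (q−1)^j.
  j = 0: C(9,0)·(6)^0 = 1·1 = 1.
  j = 1: C(9,1)·(6)^1 = 9·6 = 54.
  j = 2: C(9,2)·(6)^2 = 36·36 = 1296.
  V_q(n, t) = 1 + 54 + 1296 = 1351.
Step 2: q^n = 7^9 = 40353607.
Step 3: Hamming bound ⌊q^n / V_q(n,t)⌋ = ⌊40353607/1351⌋ = 29869.
Step 4: Compare |C| = 34592 to 29869: violated.
The claimed |C| lies above the Hamming bound, so no 7-ary code of length 9 with d ≥ 5 can have 34592 codewords.


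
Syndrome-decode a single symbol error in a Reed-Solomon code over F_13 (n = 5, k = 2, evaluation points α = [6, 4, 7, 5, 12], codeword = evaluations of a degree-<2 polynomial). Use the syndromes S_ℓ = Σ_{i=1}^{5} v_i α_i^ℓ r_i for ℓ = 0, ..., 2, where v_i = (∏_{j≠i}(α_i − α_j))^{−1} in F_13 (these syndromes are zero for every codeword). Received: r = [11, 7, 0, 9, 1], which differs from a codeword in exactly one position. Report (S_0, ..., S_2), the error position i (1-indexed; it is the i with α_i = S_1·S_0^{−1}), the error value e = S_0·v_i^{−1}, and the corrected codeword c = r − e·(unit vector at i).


S = (10, 3, 10), error at position 5, error magnitude e = 4, c = [11, 7, 0, 9, 10].

Step 1: column multipliers v_i = (∏_{j≠i}(α_i − α_j))^{−1} mod 13.
  i = 1 (α = 6): (6−4)(6−7)(6−5)(6−12) = 2·(−1)·1·(−6) = 12 ≡ 12, so v_1 = 12^{−1} = 12 (mod 13).
  i = 2 (α = 4): (4−6)(4−7)(4−5)(4−12) = (−2)·(−3)·(−1)·(−8) = 48 ≡ 9, so v_2 = 9^{−1} = 3 (mod 13).
  i = 3 (α = 7): (7−6)(7−4)(7−5)(7−12) = 1·3·2·(−5) = −30 ≡ 9, so v_3 = 9^{−1} = 3 (mod 13).
  i = 4 (α = 5): (5−6)(5−4)(5−7)(5−12) = (−1)·1·(−2)·(−7) = −14 ≡ 12, so v_4 = 12^{−1} = 12 (mod 13).
  i = 5 (α = 12): (12−6)(12−4)(12−7)(12−5) = 6·8·5·7 = 1680 ≡ 3, so v_5 = 3^{−1} = 9 (mod 13).
  v = [12, 3, 3, 12, 9].
Step 2: syndromes of r = [11, 7, 0, 9, 1] (all sums mod 13).
  S_0 = Σ v_i r_i = 12·11 + 3·7 + 3·0 + 12·9 + 9·1 = 270 ≡ 10.
  S_1 = Σ v_i α_i r_i = 12·6·11 + 3·4·7 + 3·7·0 + 12·5·9 + 9·12·1 = 1524 ≡ 3.
  α_i^2 mod 13 = [10, 3, 10, 12, 1].
  S_2 = Σ v_i α_i^2 r_i = 12·10·11 + 3·3·7 + 3·10·0 + 12·12·9 + 9·1·1 = 2688 ≡ 10.
  S = (10, 3, 10) ≠ 0, so r is not a codeword (an error is present).
Step 3: locate the error. For a single error e at position i, S_ℓ = v_i·e·α_i^ℓ, so α_err = S_1/S_0.
  S_0^{−1} = 10^{−1} = 4 (mod 13), so α_err = 3·4 = 12 ≡ 12 = α_5. Error position i = 5.
  Consistency check: S_2/S_1 = 10·9 = 90 ≡ 12 = α_err ✓ (single-error assumption holds).
Step 4: error magnitude e = S_0/v_5 = S_0·∏_{j≠5}(α_5 − α_j) = 10·3 = 30 ≡ 4 (mod 13).
Step 5: correct position 5: c_5 = r_5 − e = 1 − 4 ≡ 10 (mod 13). Hence c = [11, 7, 0, 9, 10].
  Check: interpolating c through the α_i gives m(x) = 12 + 2·x (degree < 2) with m(α_i) = c_i for every i, so c is indeed a codeword.


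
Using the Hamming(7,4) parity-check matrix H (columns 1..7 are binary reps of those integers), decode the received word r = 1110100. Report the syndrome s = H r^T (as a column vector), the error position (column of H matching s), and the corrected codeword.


s = (1, 0, 1)^T, error position = 5, corrected codeword c = 1110000

Compute s = H r^T mod 2 one row at a time:
  s_1 = 0 + 1 + 0 + 0 = 1 ≡ 1 (mod 2).
  s_2 = 1 + 1 + 0 + 0 = 2 ≡ 0 (mod 2).
  s_3 = 1 + 1 + 1 + 0 = 3 ≡ 1 (mod 2).
s = (1, 0, 1)^T — this equals column 5 of H (binary 101), so error is at position 5.
Correct: flip bit 5 of r = 1110100 to get c = 1110000.


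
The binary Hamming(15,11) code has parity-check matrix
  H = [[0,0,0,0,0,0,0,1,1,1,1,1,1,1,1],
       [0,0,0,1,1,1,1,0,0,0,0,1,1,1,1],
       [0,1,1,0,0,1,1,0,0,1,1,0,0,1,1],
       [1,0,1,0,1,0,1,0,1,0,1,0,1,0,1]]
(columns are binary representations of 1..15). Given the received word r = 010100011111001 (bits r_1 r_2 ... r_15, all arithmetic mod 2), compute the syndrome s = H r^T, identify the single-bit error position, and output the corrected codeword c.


s = (0, 1, 0, 1)^T, error position = 5, corrected codeword c = 010110011111001

Compute s = H r^T mod 2 one row at a time:
  s_1 = 1 + 1 + 1 + 1 + 1 + 0 + 0 + 1 = 6 ≡ 0 (mod 2).
  s_2 = 1 + 0 + 0 + 0 + 1 + 0 + 0 + 1 = 3 ≡ 1 (mod 2).
  s_3 = 1 + 0 + 0 + 0 + 1 + 1 + 0 + 1 = 4 ≡ 0 (mod 2).
  s_4 = 0 + 0 + 0 + 0 + 1 + 1 + 0 + 1 = 3 ≡ 1 (mod 2).
s = (0, 1, 0, 1)^T — this equals column 5 of H (binary 0101), so error is at position 5.
Correct: flip bit 5 of r = 010100011111001 to get c = 010110011111001.


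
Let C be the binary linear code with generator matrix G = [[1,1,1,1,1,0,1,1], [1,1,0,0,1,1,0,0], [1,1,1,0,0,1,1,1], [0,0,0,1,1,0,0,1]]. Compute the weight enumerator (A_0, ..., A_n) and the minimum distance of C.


Weight distribution: A_0 = 1, A_2 = 1, A_3 = 4, A_4 = 5, A_5 = 2, A_6 = 1, A_7 = 2. Minimum distance d = 2.

Enumerate all 2^4 = 16 messages m ∈ F_2^4.
For each, compute codeword c = mG in F_2^8, then tally its weight.
  m = 0000 → c = 00000000, weight = 0.
  m = 1000 → c = 11111011, weight = 7.
  m = 0100 → c = 11001100, weight = 4.
  m = 1100 → c = 00110111, weight = 5.
  m = 0010 → c = 11100111, weight = 6.
  m = 1010 → c = 00011100, weight = 3.
  m = 0110 → c = 00101011, weight = 4.
  m = 1110 → c = 11010000, weight = 3.
  m = 0001 → c = 00011001, weight = 3.
  m = 1001 → c = 11100010, weight = 4.
  m = 0101 → c = 11010101, weight = 5.
  m = 1101 → c = 00101110, weight = 4.
  m = 0011 → c = 11111110, weight = 7.
  m = 1011 → c = 00000101, weight = 2.
  m = 0111 → c = 00110010, weight = 3.
  m = 1111 → c = 11001001, weight = 4.
Tally weights:
  weight 0: 1 codewords.
  weight 2: 1 codewords.
  weight 3: 4 codewords.
  weight 4: 5 codewords.
  weight 5: 2 codewords.
  weight 6: 1 codewords.
  weight 7: 2 codewords.
Minimum distance d = smallest w > 0 with A_w > 0 = 2.
Sanity: Σ A_w = 16 = 2^4 = 16 ✓.
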